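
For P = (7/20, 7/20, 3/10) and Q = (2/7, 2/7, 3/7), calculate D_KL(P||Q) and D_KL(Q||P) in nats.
D_KL(P||Q) = 0.0351, D_KL(Q||P) = 0.0369

KL divergence is not symmetric: D_KL(P||Q) ≠ D_KL(Q||P) in general.

D_KL(P||Q) = 0.0351 nats
D_KL(Q||P) = 0.0369 nats

No, they are not equal!

This asymmetry is why KL divergence is not a true distance metric.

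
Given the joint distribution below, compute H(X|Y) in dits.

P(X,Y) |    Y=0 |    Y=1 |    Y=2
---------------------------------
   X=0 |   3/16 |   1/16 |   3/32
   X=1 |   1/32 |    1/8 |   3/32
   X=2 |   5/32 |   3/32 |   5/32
0.4385 dits

Using the chain rule: H(X|Y) = H(X,Y) - H(Y)

First, compute H(X,Y) = 0.9126 dits

Marginal P(Y) = (3/8, 9/32, 11/32)
H(Y) = 0.4741 dits

H(X|Y) = H(X,Y) - H(Y) = 0.9126 - 0.4741 = 0.4385 dits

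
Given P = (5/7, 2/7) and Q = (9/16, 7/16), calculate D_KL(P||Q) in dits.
0.0212 dits

KL divergence: D_KL(P||Q) = Σ p(x) log(p(x)/q(x))

Computing term by term:
  x=0: 5/7 × log_10[(5/7)/(9/16)] = 5/7 × 0.1037 = 0.0741
  x=1: 2/7 × log_10[(2/7)/(7/16)] = 2/7 × -0.1850 = -0.0529

D_KL(P||Q) = 0.0212 dits

Note: KL divergence is always non-negative and equals 0 iff P = Q.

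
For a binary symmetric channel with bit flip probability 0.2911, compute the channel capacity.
0.1299 bits

For a binary symmetric channel (BSC) with error probability p:
Capacity C = 1 - H(p) bits per symbol

where H(p) = -p log₂(p) - (1-p) log₂(1-p) is the binary entropy function.

H(0.2911) = 0.8701 bits
C = 1 - 0.8701 = 0.1299 bits per symbol

This means we can reliably transmit up to 0.1299 bits of information per channel use.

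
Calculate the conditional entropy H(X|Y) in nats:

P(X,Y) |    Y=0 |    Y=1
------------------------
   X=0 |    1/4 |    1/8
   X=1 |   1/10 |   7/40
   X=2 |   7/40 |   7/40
1.0599 nats

Using the chain rule: H(X|Y) = H(X,Y) - H(Y)

First, compute H(X,Y) = 1.7518 nats

Marginal P(Y) = (21/40, 19/40)
H(Y) = 0.6919 nats

H(X|Y) = H(X,Y) - H(Y) = 1.7518 - 0.6919 = 1.0599 nats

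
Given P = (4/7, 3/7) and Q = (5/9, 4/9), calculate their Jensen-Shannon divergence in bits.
0.0002 bits

Jensen-Shannon divergence is:
JSD(P||Q) = 0.5 × D_KL(P||M) + 0.5 × D_KL(Q||M)
where M = 0.5 × (P + Q) is the mixture distribution.

M = 0.5 × (4/7, 3/7) + 0.5 × (5/9, 4/9) = (0.563492, 0.436508)

D_KL(P||M) = 0.0002 bits
D_KL(Q||M) = 0.0002 bits

JSD(P||Q) = 0.5 × 0.0002 + 0.5 × 0.0002 = 0.0002 bits

Unlike KL divergence, JSD is symmetric and bounded: 0 ≤ JSD ≤ log(2).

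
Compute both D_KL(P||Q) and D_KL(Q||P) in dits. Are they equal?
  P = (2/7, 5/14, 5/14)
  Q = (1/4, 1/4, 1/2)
D_KL(P||Q) = 0.0197, D_KL(Q||P) = 0.0198

KL divergence is not symmetric: D_KL(P||Q) ≠ D_KL(Q||P) in general.

D_KL(P||Q) = 0.0197 dits
D_KL(Q||P) = 0.0198 dits

No, they are not equal!

This asymmetry is why KL divergence is not a true distance metric.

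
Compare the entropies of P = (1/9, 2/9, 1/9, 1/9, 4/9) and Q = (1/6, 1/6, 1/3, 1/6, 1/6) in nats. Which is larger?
Q

Computing entropies in nats:
H(P) = 1.4271
H(Q) = 1.5607

Distribution Q has higher entropy.

Intuition: The distribution closer to uniform (more spread out) has higher entropy.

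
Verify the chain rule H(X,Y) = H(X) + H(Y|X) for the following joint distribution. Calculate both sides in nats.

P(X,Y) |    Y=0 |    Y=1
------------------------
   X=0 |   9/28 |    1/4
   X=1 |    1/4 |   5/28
H(X,Y) = 1.3656, H(X) = 0.6829, H(Y|X) = 0.6827 (all in nats)

Chain rule: H(X,Y) = H(X) + H(Y|X)

Left side — joint entropy directly:
H(X,Y) = -Σ p(x,y) log p(x,y) = 1.3656 nats

Right side — compute H(Y|X) from the conditional distributions:
P(X) = (4/7, 3/7), so H(X) = 0.6829 nats
H(Y|X) = Σ_x P(X=x) · H(Y|X=x):
  P(Y|X=0) = (9/16, 7/16), H(Y|X=0) = 0.6853, weight P(X=0) = 4/7
  P(Y|X=1) = (7/12, 5/12), H(Y|X=1) = 0.6792, weight P(X=1) = 3/7
H(Y|X) = 0.6827 nats

H(X) + H(Y|X) = 0.6829 + 0.6827 = 1.3656 nats

Both sides equal 1.3656 nats. ✓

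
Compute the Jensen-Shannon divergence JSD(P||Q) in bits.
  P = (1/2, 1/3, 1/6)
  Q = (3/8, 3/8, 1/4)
0.0134 bits

Jensen-Shannon divergence is:
JSD(P||Q) = 0.5 × D_KL(P||M) + 0.5 × D_KL(Q||M)
where M = 0.5 × (P + Q) is the mixture distribution.

M = 0.5 × (1/2, 1/3, 1/6) + 0.5 × (3/8, 3/8, 1/4) = (7/16, 0.354167, 5/24)

D_KL(P||M) = 0.0135 bits
D_KL(Q||M) = 0.0133 bits

JSD(P||Q) = 0.5 × 0.0135 + 0.5 × 0.0133 = 0.0134 bits

Unlike KL divergence, JSD is symmetric and bounded: 0 ≤ JSD ≤ log(2).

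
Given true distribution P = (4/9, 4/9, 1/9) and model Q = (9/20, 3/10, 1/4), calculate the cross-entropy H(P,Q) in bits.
1.5062 bits

Cross-entropy: H(P,Q) = -Σ p(x) log q(x)

Alternatively: H(P,Q) = H(P) + D_KL(P||Q)
H(P) = 1.3921 bits
D_KL(P||Q) = 0.1141 bits

H(P,Q) = 1.3921 + 0.1141 = 1.5062 bits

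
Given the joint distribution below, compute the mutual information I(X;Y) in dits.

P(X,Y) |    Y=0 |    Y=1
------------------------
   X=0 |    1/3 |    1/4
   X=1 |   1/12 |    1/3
0.0314 dits

Mutual information: I(X;Y) = H(X) + H(Y) - H(X,Y)

Marginals:
P(X) = (7/12, 5/12), H(X) = 0.2950 dits
P(Y) = (5/12, 7/12), H(Y) = 0.2950 dits

Joint entropy: H(X,Y) = 0.5585 dits

I(X;Y) = 0.2950 + 0.2950 - 0.5585 = 0.0314 dits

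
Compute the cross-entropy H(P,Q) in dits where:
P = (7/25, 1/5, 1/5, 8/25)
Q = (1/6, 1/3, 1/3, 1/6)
0.6577 dits

Cross-entropy: H(P,Q) = -Σ p(x) log q(x)

Alternatively: H(P,Q) = H(P) + D_KL(P||Q)
H(P) = 0.5927 dits
D_KL(P||Q) = 0.0650 dits

H(P,Q) = 0.5927 + 0.0650 = 0.6577 dits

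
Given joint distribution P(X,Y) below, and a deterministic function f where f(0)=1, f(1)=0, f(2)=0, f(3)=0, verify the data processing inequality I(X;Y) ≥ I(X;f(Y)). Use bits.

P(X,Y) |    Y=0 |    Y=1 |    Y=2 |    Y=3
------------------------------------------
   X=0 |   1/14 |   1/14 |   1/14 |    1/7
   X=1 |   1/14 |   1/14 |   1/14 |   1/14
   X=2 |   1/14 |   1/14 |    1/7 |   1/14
I(X;Y) = 0.0410, I(X;f(Y)) = 0.0021, inequality holds: 0.0410 ≥ 0.0021

Data Processing Inequality: For any Markov chain X → Y → Z, we have I(X;Y) ≥ I(X;Z).

Here Z = f(Y) is a deterministic function of Y, forming X → Y → Z.

Original I(X;Y) = 0.0410 bits

After applying f:
P(X,Z) where Z=f(Y):
- P(X,Z=0) = P(X,Y=1) + P(X,Y=2) + P(X,Y=3)
- P(X,Z=1) = P(X,Y=0)

I(X;Z) = I(X;f(Y)) = 0.0021 bits

Verification: 0.0410 ≥ 0.0021 ✓

Information cannot be created by processing; the function f can only lose information about X.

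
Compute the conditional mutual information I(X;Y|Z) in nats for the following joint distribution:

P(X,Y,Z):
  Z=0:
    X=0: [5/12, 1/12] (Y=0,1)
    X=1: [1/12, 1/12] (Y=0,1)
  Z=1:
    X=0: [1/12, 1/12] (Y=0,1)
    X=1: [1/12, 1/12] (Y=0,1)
0.0341 nats

Conditional mutual information: I(X;Y|Z) = H(X|Z) + H(Y|Z) - H(X,Y|Z)

H(Z) = 0.6365
H(X,Z) = 1.2425 → H(X|Z) = 0.6059
H(Y,Z) = 1.2425 → H(Y|Z) = 0.6059
H(X,Y,Z) = 1.8143 → H(X,Y|Z) = 1.1778

I(X;Y|Z) = 0.6059 + 0.6059 - 1.1778 = 0.0341 nats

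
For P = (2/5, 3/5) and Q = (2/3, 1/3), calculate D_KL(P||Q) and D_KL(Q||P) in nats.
D_KL(P||Q) = 0.1483, D_KL(Q||P) = 0.1446

KL divergence is not symmetric: D_KL(P||Q) ≠ D_KL(Q||P) in general.

D_KL(P||Q) = 0.1483 nats
D_KL(Q||P) = 0.1446 nats

No, they are not equal!

This asymmetry is why KL divergence is not a true distance metric.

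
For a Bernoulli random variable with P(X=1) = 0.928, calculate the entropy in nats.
0.2588 nats

The binary entropy function is:
H(p) = -p log(p) - (1-p) log(1-p)

H(0.928) = -0.928 × log_e(0.928) - 0.072 × log_e(0.072)
H(0.928) = 0.2588 nats

Note: Binary entropy is maximized at p=0.5 (H=1 bit) and minimized at p=0 or p=1 (H=0).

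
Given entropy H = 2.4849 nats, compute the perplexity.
11.9999

Perplexity is e^H (or exp(H) for natural log).

H = 2.4849 nats
Perplexity = e^2.4849 = 11.9999

Interpretation: The model's uncertainty is equivalent to choosing uniformly among 12.0 options.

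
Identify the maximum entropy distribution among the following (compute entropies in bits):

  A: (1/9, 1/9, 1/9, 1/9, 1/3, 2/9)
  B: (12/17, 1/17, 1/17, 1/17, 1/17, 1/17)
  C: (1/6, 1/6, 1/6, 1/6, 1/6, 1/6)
C

For a discrete distribution over n outcomes, entropy is maximized by the uniform distribution.

Computing entropies:
H(A) = 2.4194 bits
H(B) = 1.5569 bits
H(C) = 2.5850 bits

The uniform distribution (where all probabilities equal 1/6) achieves the maximum entropy of log_2(6) = 2.5850 bits.

Distribution C has the highest entropy.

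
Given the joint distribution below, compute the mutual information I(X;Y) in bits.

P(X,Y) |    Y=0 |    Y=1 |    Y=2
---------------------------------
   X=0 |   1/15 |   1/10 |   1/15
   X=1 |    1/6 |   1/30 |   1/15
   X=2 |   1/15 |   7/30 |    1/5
0.1558 bits

Mutual information: I(X;Y) = H(X) + H(Y) - H(X,Y)

Marginals:
P(X) = (7/30, 4/15, 1/2), H(X) = 1.4984 bits
P(Y) = (3/10, 11/30, 1/3), H(Y) = 1.5801 bits

Joint entropy: H(X,Y) = 2.9227 bits

I(X;Y) = 1.4984 + 1.5801 - 2.9227 = 0.1558 bits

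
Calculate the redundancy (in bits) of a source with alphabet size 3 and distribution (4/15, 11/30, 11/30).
0.0150 bits

Redundancy measures how far a source is from maximum entropy:
R = H_max - H(X)

Maximum entropy for 3 symbols: H_max = log_2(3) = 1.5850 bits
Actual entropy: H(X) = 1.5700 bits
Redundancy: R = 1.5850 - 1.5700 = 0.0150 bits

This redundancy represents potential for compression: the source could be compressed by 0.0150 bits per symbol.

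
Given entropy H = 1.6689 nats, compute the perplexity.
5.3063

Perplexity is e^H (or exp(H) for natural log).

H = 1.6689 nats
Perplexity = e^1.6689 = 5.3063

Interpretation: The model's uncertainty is equivalent to choosing uniformly among 5.3 options.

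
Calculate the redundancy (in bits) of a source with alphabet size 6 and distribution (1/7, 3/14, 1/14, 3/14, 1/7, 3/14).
0.0822 bits

Redundancy measures how far a source is from maximum entropy:
R = H_max - H(X)

Maximum entropy for 6 symbols: H_max = log_2(6) = 2.5850 bits
Actual entropy: H(X) = 2.5027 bits
Redundancy: R = 2.5850 - 2.5027 = 0.0822 bits

This redundancy represents potential for compression: the source could be compressed by 0.0822 bits per symbol.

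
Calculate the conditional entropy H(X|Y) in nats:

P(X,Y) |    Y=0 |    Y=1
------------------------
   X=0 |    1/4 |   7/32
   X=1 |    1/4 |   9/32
0.6892 nats

Using the chain rule: H(X|Y) = H(X,Y) - H(Y)

First, compute H(X,Y) = 1.3824 nats

Marginal P(Y) = (1/2, 1/2)
H(Y) = 0.6931 nats

H(X|Y) = H(X,Y) - H(Y) = 1.3824 - 0.6931 = 0.6892 nats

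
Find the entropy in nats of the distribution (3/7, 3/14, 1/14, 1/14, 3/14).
1.4003 nats

Shannon entropy is H(X) = -Σ p(x) log p(x).

For P = (3/7, 3/14, 1/14, 1/14, 3/14):
H = -3/7 × log_e(3/7) -3/14 × log_e(3/14) -1/14 × log_e(1/14) -1/14 × log_e(1/14) -3/14 × log_e(3/14)
H = 1.4003 nats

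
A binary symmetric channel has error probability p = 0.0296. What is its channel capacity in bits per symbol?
0.8076 bits

For a binary symmetric channel (BSC) with error probability p:
Capacity C = 1 - H(p) bits per symbol

where H(p) = -p log₂(p) - (1-p) log₂(1-p) is the binary entropy function.

H(0.0296) = 0.1924 bits
C = 1 - 0.1924 = 0.8076 bits per symbol

This means we can reliably transmit up to 0.8076 bits of information per channel use.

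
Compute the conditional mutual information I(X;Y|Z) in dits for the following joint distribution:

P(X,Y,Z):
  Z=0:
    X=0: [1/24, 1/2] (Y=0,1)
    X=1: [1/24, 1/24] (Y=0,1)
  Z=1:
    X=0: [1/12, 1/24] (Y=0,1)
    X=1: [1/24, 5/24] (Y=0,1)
0.0379 dits

Conditional mutual information: I(X;Y|Z) = H(X|Z) + H(Y|Z) - H(X,Y|Z)

H(Z) = 0.2873
H(X,Z) = 0.4976 → H(X|Z) = 0.2102
H(Y,Z) = 0.4976 → H(Y|Z) = 0.2102
H(X,Y,Z) = 0.6699 → H(X,Y|Z) = 0.3826

I(X;Y|Z) = 0.2102 + 0.2102 - 0.3826 = 0.0379 dits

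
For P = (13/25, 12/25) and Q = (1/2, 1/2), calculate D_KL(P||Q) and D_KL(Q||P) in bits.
D_KL(P||Q) = 0.0012, D_KL(Q||P) = 0.0012

KL divergence is not symmetric: D_KL(P||Q) ≠ D_KL(Q||P) in general.

D_KL(P||Q) = 0.0012 bits
D_KL(Q||P) = 0.0012 bits

In this case they happen to be equal (to 4 decimal places).

This asymmetry is why KL divergence is not a true distance metric.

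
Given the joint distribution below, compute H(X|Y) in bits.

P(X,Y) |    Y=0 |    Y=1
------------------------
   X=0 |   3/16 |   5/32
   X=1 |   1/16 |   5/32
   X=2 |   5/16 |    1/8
1.4504 bits

Using the chain rule: H(X|Y) = H(X,Y) - H(Y)

First, compute H(X,Y) = 2.4391 bits

Marginal P(Y) = (9/16, 7/16)
H(Y) = 0.9887 bits

H(X|Y) = H(X,Y) - H(Y) = 2.4391 - 0.9887 = 1.4504 bits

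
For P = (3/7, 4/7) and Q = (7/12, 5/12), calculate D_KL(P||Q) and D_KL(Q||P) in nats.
D_KL(P||Q) = 0.0484, D_KL(Q||P) = 0.0482

KL divergence is not symmetric: D_KL(P||Q) ≠ D_KL(Q||P) in general.

D_KL(P||Q) = 0.0484 nats
D_KL(Q||P) = 0.0482 nats

No, they are not equal!

This asymmetry is why KL divergence is not a true distance metric.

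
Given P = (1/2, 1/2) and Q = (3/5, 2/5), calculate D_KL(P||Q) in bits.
0.0294 bits

KL divergence: D_KL(P||Q) = Σ p(x) log(p(x)/q(x))

Computing term by term:
  x=0: 1/2 × log_2[(1/2)/(3/5)] = 1/2 × -0.2630 = -0.1315
  x=1: 1/2 × log_2[(1/2)/(2/5)] = 1/2 × 0.3219 = 0.1610

D_KL(P||Q) = 0.0294 bits

Note: KL divergence is always non-negative and equals 0 iff P = Q.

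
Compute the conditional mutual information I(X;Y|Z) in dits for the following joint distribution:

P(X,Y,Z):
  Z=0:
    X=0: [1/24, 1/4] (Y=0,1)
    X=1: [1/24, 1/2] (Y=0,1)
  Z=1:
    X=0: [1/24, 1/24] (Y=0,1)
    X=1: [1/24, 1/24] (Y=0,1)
0.0019 dits

Conditional mutual information: I(X;Y|Z) = H(X|Z) + H(Y|Z) - H(X,Y|Z)

H(Z) = 0.1957
H(X,Z) = 0.4802 → H(X|Z) = 0.2845
H(Y,Z) = 0.3635 → H(Y|Z) = 0.1678
H(X,Y,Z) = 0.6461 → H(X,Y|Z) = 0.4504

I(X;Y|Z) = 0.2845 + 0.1678 - 0.4504 = 0.0019 dits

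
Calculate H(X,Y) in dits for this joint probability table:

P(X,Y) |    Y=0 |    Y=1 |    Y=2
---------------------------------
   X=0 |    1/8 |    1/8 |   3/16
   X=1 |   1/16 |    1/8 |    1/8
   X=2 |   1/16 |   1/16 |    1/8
0.9265 dits

Joint entropy is H(X,Y) = -Σ_{x,y} p(x,y) log p(x,y).

Summing over all non-zero entries:
H(X,Y) = -[1/8·log_10(1/8) + 1/8·log_10(1/8) + 3/16·log_10(3/16) + 1/16·log_10(1/16) + 1/8·log_10(1/8) + 1/8·log_10(1/8) + 1/16·log_10(1/16) + 1/16·log_10(1/16) + 1/8·log_10(1/8)]
H(X,Y) = 0.9265 dits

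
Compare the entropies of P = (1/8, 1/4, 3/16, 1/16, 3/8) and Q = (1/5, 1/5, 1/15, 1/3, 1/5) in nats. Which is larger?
Q

Computing entropies in nats:
H(P) = 1.4615
H(Q) = 1.5124

Distribution Q has higher entropy.

Intuition: The distribution closer to uniform (more spread out) has higher entropy.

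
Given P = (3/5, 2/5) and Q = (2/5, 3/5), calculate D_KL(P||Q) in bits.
0.1170 bits

KL divergence: D_KL(P||Q) = Σ p(x) log(p(x)/q(x))

Computing term by term:
  x=0: 3/5 × log_2[(3/5)/(2/5)] = 3/5 × 0.5850 = 0.3510
  x=1: 2/5 × log_2[(2/5)/(3/5)] = 2/5 × -0.5850 = -0.2340

D_KL(P||Q) = 0.1170 bits

Note: KL divergence is always non-negative and equals 0 iff P = Q.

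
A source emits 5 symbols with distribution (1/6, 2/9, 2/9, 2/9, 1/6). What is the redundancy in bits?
0.0137 bits

Redundancy measures how far a source is from maximum entropy:
R = H_max - H(X)

Maximum entropy for 5 symbols: H_max = log_2(5) = 2.3219 bits
Actual entropy: H(X) = 2.3083 bits
Redundancy: R = 2.3219 - 2.3083 = 0.0137 bits

This redundancy represents potential for compression: the source could be compressed by 0.0137 bits per symbol.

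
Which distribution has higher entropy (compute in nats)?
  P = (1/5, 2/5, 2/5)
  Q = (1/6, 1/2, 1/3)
P

Computing entropies in nats:
H(P) = 1.0549
H(Q) = 1.0114

Distribution P has higher entropy.

Intuition: The distribution closer to uniform (more spread out) has higher entropy.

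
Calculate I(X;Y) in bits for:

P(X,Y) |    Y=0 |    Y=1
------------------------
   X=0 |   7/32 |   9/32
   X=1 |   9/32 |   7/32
0.0113 bits

Mutual information: I(X;Y) = H(X) + H(Y) - H(X,Y)

Marginals:
P(X) = (1/2, 1/2), H(X) = 1.0000 bits
P(Y) = (1/2, 1/2), H(Y) = 1.0000 bits

Joint entropy: H(X,Y) = 1.9887 bits

I(X;Y) = 1.0000 + 1.0000 - 1.9887 = 0.0113 bits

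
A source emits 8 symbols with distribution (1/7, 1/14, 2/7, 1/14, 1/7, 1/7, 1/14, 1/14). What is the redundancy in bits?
0.1926 bits

Redundancy measures how far a source is from maximum entropy:
R = H_max - H(X)

Maximum entropy for 8 symbols: H_max = log_2(8) = 3.0000 bits
Actual entropy: H(X) = 2.8074 bits
Redundancy: R = 3.0000 - 2.8074 = 0.1926 bits

This redundancy represents potential for compression: the source could be compressed by 0.1926 bits per symbol.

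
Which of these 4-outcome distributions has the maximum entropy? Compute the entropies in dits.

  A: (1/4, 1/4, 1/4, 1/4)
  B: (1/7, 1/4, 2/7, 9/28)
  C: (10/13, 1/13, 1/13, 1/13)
A

For a discrete distribution over n outcomes, entropy is maximized by the uniform distribution.

Computing entropies:
H(A) = 0.6021 dits
H(B) = 0.5851 dits
H(C) = 0.3447 dits

The uniform distribution (where all probabilities equal 1/4) achieves the maximum entropy of log_10(4) = 0.6021 dits.

Distribution A has the highest entropy.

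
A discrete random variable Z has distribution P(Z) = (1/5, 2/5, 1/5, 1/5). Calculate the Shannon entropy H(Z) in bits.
1.9219 bits

Shannon entropy is H(X) = -Σ p(x) log p(x).

For P = (1/5, 2/5, 1/5, 1/5):
H = -1/5 × log_2(1/5) -2/5 × log_2(2/5) -1/5 × log_2(1/5) -1/5 × log_2(1/5)
H = 1.9219 bits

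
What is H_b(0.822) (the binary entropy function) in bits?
0.6757 bits

The binary entropy function is:
H(p) = -p log(p) - (1-p) log(1-p)

H(0.822) = -0.822 × log_2(0.822) - 0.178 × log_2(0.178)
H(0.822) = 0.6757 bits

Note: Binary entropy is maximized at p=0.5 (H=1 bit) and minimized at p=0 or p=1 (H=0).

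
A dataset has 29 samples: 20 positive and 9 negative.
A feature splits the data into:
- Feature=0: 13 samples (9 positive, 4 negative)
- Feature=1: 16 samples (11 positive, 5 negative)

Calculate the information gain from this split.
0.0000 bits

Information Gain = H(Y) - H(Y|Feature)

Before split:
P(positive) = 20/29 = 0.6897
H(Y) = 0.8936 bits

After split:
Feature=0: H = 0.8905 bits (weight = 13/29)
Feature=1: H = 0.8960 bits (weight = 16/29)
H(Y|Feature) = (13/29)×0.8905 + (16/29)×0.8960 = 0.8936 bits

Information Gain = 0.8936 - 0.8936 = 0.0000 bits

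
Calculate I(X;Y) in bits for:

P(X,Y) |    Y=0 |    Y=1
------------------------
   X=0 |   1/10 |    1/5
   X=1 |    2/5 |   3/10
0.0349 bits

Mutual information: I(X;Y) = H(X) + H(Y) - H(X,Y)

Marginals:
P(X) = (3/10, 7/10), H(X) = 0.8813 bits
P(Y) = (1/2, 1/2), H(Y) = 1.0000 bits

Joint entropy: H(X,Y) = 1.8464 bits

I(X;Y) = 0.8813 + 1.0000 - 1.8464 = 0.0349 bits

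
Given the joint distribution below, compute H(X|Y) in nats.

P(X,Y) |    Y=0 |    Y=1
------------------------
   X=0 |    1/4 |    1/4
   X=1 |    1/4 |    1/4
0.6931 nats

Using the chain rule: H(X|Y) = H(X,Y) - H(Y)

First, compute H(X,Y) = 1.3863 nats

Marginal P(Y) = (1/2, 1/2)
H(Y) = 0.6931 nats

H(X|Y) = H(X,Y) - H(Y) = 1.3863 - 0.6931 = 0.6931 nats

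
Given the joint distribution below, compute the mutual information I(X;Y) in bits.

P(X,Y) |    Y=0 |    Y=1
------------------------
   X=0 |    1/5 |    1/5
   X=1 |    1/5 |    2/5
0.0200 bits

Mutual information: I(X;Y) = H(X) + H(Y) - H(X,Y)

Marginals:
P(X) = (2/5, 3/5), H(X) = 0.9710 bits
P(Y) = (2/5, 3/5), H(Y) = 0.9710 bits

Joint entropy: H(X,Y) = 1.9219 bits

I(X;Y) = 0.9710 + 0.9710 - 1.9219 = 0.0200 bits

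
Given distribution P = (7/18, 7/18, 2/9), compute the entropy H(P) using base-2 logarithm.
1.5420 bits

Shannon entropy is H(X) = -Σ p(x) log p(x).

For P = (7/18, 7/18, 2/9):
H = -7/18 × log_2(7/18) -7/18 × log_2(7/18) -2/9 × log_2(2/9)
H = 1.5420 bits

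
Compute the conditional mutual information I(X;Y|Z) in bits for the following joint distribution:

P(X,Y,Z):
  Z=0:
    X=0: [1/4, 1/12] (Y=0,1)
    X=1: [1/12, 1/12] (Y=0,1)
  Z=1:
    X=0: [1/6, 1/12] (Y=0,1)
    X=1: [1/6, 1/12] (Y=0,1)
0.0221 bits

Conditional mutual information: I(X;Y|Z) = H(X|Z) + H(Y|Z) - H(X,Y|Z)

H(Z) = 1.0000
H(X,Z) = 1.9591 → H(X|Z) = 0.9591
H(Y,Z) = 1.9183 → H(Y|Z) = 0.9183
H(X,Y,Z) = 2.8554 → H(X,Y|Z) = 1.8554

I(X;Y|Z) = 0.9591 + 0.9183 - 1.8554 = 0.0221 bits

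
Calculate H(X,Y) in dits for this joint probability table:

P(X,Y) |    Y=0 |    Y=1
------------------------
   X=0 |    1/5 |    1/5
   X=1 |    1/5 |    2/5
0.5786 dits

Joint entropy is H(X,Y) = -Σ_{x,y} p(x,y) log p(x,y).

Summing over all non-zero entries:
H(X,Y) = -[1/5·log_10(1/5) + 1/5·log_10(1/5) + 1/5·log_10(1/5) + 2/5·log_10(2/5)]
H(X,Y) = 0.5786 dits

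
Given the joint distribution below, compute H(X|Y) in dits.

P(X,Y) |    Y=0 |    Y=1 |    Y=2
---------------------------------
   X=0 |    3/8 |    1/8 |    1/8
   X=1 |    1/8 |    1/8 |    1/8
0.2726 dits

Using the chain rule: H(X|Y) = H(X,Y) - H(Y)

First, compute H(X,Y) = 0.7242 dits

Marginal P(Y) = (1/2, 1/4, 1/4)
H(Y) = 0.4515 dits

H(X|Y) = H(X,Y) - H(Y) = 0.7242 - 0.4515 = 0.2726 dits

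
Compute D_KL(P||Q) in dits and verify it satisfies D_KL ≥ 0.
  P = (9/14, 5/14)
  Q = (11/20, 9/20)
0.0077 dits

KL divergence satisfies the Gibbs inequality: D_KL(P||Q) ≥ 0 for all distributions P, Q.

D_KL(P||Q) = Σ p(x) log(p(x)/q(x))
Term by term:
  x=0: 9/14 × log_10[(9/14)/(11/20)] = 0.0436
  x=1: 5/14 × log_10[(5/14)/(9/20)] = -0.0358
D_KL(P||Q) = 0.0077 dits

D_KL(P||Q) = 0.0077 ≥ 0 ✓

This non-negativity is a fundamental property: relative entropy cannot be negative because it measures how different Q is from P.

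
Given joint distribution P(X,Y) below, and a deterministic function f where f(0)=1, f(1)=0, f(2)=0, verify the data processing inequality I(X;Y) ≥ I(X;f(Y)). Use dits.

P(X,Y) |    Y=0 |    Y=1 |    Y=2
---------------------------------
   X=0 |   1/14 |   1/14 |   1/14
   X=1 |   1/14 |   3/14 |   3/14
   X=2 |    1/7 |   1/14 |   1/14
I(X;Y) = 0.0255, I(X;f(Y)) = 0.0255, inequality holds: 0.0255 ≥ 0.0255

Data Processing Inequality: For any Markov chain X → Y → Z, we have I(X;Y) ≥ I(X;Z).

Here Z = f(Y) is a deterministic function of Y, forming X → Y → Z.

Original I(X;Y) = 0.0255 dits

After applying f:
P(X,Z) where Z=f(Y):
- P(X,Z=0) = P(X,Y=1) + P(X,Y=2)
- P(X,Z=1) = P(X,Y=0)

I(X;Z) = I(X;f(Y)) = 0.0255 dits

Verification: 0.0255 ≥ 0.0255 ✓

Information cannot be created by processing; the function f can only lose information about X.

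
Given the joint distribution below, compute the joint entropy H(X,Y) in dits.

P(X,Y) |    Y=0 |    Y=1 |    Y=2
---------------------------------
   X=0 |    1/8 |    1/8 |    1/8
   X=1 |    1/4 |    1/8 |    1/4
0.7526 dits

Joint entropy is H(X,Y) = -Σ_{x,y} p(x,y) log p(x,y).

Summing over all non-zero entries:
H(X,Y) = -[1/8·log_10(1/8) + 1/8·log_10(1/8) + 1/8·log_10(1/8) + 1/4·log_10(1/4) + 1/8·log_10(1/8) + 1/4·log_10(1/4)]
H(X,Y) = 0.7526 dits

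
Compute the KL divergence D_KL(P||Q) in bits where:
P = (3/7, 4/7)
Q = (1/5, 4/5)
0.1938 bits

KL divergence: D_KL(P||Q) = Σ p(x) log(p(x)/q(x))

Computing term by term:
  x=0: 3/7 × log_2[(3/7)/(1/5)] = 3/7 × 1.0995 = 0.4712
  x=1: 4/7 × log_2[(4/7)/(4/5)] = 4/7 × -0.4854 = -0.2774

D_KL(P||Q) = 0.1938 bits

Note: KL divergence is always non-negative and equals 0 iff P = Q.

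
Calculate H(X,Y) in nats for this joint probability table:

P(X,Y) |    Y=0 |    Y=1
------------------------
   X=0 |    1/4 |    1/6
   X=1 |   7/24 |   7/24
1.3640 nats

Joint entropy is H(X,Y) = -Σ_{x,y} p(x,y) log p(x,y).

Summing over all non-zero entries:
H(X,Y) = -[1/4·log_e(1/4) + 1/6·log_e(1/6) + 7/24·log_e(7/24) + 7/24·log_e(7/24)]
H(X,Y) = 1.3640 nats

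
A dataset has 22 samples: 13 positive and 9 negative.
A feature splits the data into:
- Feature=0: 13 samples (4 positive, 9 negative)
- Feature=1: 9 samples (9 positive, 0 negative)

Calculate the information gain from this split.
0.4498 bits

Information Gain = H(Y) - H(Y|Feature)

Before split:
P(positive) = 13/22 = 0.5909
H(Y) = 0.9760 bits

After split:
Feature=0: H = 0.8905 bits (weight = 13/22)
Feature=1: H = 0.0000 bits (weight = 9/22)
H(Y|Feature) = (13/22)×0.8905 + (9/22)×0.0000 = 0.5262 bits

Information Gain = 0.9760 - 0.5262 = 0.4498 bits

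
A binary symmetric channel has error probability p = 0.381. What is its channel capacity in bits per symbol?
0.0413 bits

For a binary symmetric channel (BSC) with error probability p:
Capacity C = 1 - H(p) bits per symbol

where H(p) = -p log₂(p) - (1-p) log₂(1-p) is the binary entropy function.

H(0.381) = 0.9587 bits
C = 1 - 0.9587 = 0.0413 bits per symbol

This means we can reliably transmit up to 0.0413 bits of information per channel use.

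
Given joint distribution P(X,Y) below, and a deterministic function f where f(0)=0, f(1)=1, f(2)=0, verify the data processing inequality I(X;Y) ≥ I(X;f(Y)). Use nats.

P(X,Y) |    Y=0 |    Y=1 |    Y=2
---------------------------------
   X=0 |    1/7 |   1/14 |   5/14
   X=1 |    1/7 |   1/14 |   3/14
I(X;Y) = 0.0078, I(X;f(Y)) = 0.0017, inequality holds: 0.0078 ≥ 0.0017

Data Processing Inequality: For any Markov chain X → Y → Z, we have I(X;Y) ≥ I(X;Z).

Here Z = f(Y) is a deterministic function of Y, forming X → Y → Z.

Original I(X;Y) = 0.0078 nats

After applying f:
P(X,Z) where Z=f(Y):
- P(X,Z=0) = P(X,Y=0) + P(X,Y=2)
- P(X,Z=1) = P(X,Y=1)

I(X;Z) = I(X;f(Y)) = 0.0017 nats

Verification: 0.0078 ≥ 0.0017 ✓

Information cannot be created by processing; the function f can only lose information about X.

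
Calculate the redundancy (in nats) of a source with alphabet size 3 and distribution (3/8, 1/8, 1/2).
0.1243 nats

Redundancy measures how far a source is from maximum entropy:
R = H_max - H(X)

Maximum entropy for 3 symbols: H_max = log_e(3) = 1.0986 nats
Actual entropy: H(X) = 0.9743 nats
Redundancy: R = 1.0986 - 0.9743 = 0.1243 nats

This redundancy represents potential for compression: the source could be compressed by 0.1243 nats per symbol.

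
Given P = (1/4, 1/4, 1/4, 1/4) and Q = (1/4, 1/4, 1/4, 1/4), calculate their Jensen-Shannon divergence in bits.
0.0000 bits

Jensen-Shannon divergence is:
JSD(P||Q) = 0.5 × D_KL(P||M) + 0.5 × D_KL(Q||M)
where M = 0.5 × (P + Q) is the mixture distribution.

M = 0.5 × (1/4, 1/4, 1/4, 1/4) + 0.5 × (1/4, 1/4, 1/4, 1/4) = (1/4, 1/4, 1/4, 1/4)

D_KL(P||M) = 0.0000 bits
D_KL(Q||M) = 0.0000 bits

JSD(P||Q) = 0.5 × 0.0000 + 0.5 × 0.0000 = 0.0000 bits

Unlike KL divergence, JSD is symmetric and bounded: 0 ≤ JSD ≤ log(2).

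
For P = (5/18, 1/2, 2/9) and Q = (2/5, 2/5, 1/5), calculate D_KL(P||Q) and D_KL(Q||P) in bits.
D_KL(P||Q) = 0.0486, D_KL(Q||P) = 0.0513

KL divergence is not symmetric: D_KL(P||Q) ≠ D_KL(Q||P) in general.

D_KL(P||Q) = 0.0486 bits
D_KL(Q||P) = 0.0513 bits

No, they are not equal!

This asymmetry is why KL divergence is not a true distance metric.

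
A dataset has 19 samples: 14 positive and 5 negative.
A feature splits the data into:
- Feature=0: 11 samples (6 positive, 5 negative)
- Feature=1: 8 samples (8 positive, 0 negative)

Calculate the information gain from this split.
0.2560 bits

Information Gain = H(Y) - H(Y|Feature)

Before split:
P(positive) = 14/19 = 0.7368
H(Y) = 0.8315 bits

After split:
Feature=0: H = 0.9940 bits (weight = 11/19)
Feature=1: H = 0.0000 bits (weight = 8/19)
H(Y|Feature) = (11/19)×0.9940 + (8/19)×0.0000 = 0.5755 bits

Information Gain = 0.8315 - 0.5755 = 0.2560 bits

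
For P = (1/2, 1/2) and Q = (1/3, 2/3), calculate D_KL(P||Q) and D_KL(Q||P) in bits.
D_KL(P||Q) = 0.0850, D_KL(Q||P) = 0.0817

KL divergence is not symmetric: D_KL(P||Q) ≠ D_KL(Q||P) in general.

D_KL(P||Q) = 0.0850 bits
D_KL(Q||P) = 0.0817 bits

No, they are not equal!

This asymmetry is why KL divergence is not a true distance metric.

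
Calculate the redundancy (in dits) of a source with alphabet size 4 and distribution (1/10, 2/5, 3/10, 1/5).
0.0462 dits

Redundancy measures how far a source is from maximum entropy:
R = H_max - H(X)

Maximum entropy for 4 symbols: H_max = log_10(4) = 0.6021 dits
Actual entropy: H(X) = 0.5558 dits
Redundancy: R = 0.6021 - 0.5558 = 0.0462 dits

This redundancy represents potential for compression: the source could be compressed by 0.0462 dits per symbol.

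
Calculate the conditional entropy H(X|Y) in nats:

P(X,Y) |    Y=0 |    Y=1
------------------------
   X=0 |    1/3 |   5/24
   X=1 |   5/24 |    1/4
0.6767 nats

Using the chain rule: H(X|Y) = H(X,Y) - H(Y)

First, compute H(X,Y) = 1.3664 nats

Marginal P(Y) = (13/24, 11/24)
H(Y) = 0.6897 nats

H(X|Y) = H(X,Y) - H(Y) = 1.3664 - 0.6897 = 0.6767 nats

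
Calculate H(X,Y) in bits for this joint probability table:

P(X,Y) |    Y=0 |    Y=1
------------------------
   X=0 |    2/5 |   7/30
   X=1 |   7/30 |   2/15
1.8961 bits

Joint entropy is H(X,Y) = -Σ_{x,y} p(x,y) log p(x,y).

Summing over all non-zero entries:
H(X,Y) = -[2/5·log_2(2/5) + 7/30·log_2(7/30) + 7/30·log_2(7/30) + 2/15·log_2(2/15)]
H(X,Y) = 1.8961 bits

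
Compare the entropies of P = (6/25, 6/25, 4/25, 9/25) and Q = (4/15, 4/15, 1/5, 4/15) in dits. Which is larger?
Q

Computing entropies in dits:
H(P) = 0.5846
H(Q) = 0.5990

Distribution Q has higher entropy.

Intuition: The distribution closer to uniform (more spread out) has higher entropy.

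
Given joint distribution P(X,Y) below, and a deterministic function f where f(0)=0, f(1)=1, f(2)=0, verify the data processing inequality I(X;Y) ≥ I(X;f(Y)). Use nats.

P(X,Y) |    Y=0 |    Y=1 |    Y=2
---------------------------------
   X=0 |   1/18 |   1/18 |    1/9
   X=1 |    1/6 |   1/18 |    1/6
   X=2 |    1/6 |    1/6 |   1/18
I(X;Y) = 0.0772, I(X;f(Y)) = 0.0408, inequality holds: 0.0772 ≥ 0.0408

Data Processing Inequality: For any Markov chain X → Y → Z, we have I(X;Y) ≥ I(X;Z).

Here Z = f(Y) is a deterministic function of Y, forming X → Y → Z.

Original I(X;Y) = 0.0772 nats

After applying f:
P(X,Z) where Z=f(Y):
- P(X,Z=0) = P(X,Y=0) + P(X,Y=2)
- P(X,Z=1) = P(X,Y=1)

I(X;Z) = I(X;f(Y)) = 0.0408 nats

Verification: 0.0772 ≥ 0.0408 ✓

Information cannot be created by processing; the function f can only lose information about X.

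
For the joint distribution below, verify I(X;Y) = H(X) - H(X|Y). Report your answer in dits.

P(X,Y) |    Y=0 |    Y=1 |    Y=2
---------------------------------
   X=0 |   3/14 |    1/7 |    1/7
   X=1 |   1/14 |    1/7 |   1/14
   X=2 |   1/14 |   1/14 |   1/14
I(X;Y) = 0.0093 dits

Mutual information has multiple equivalent forms:
- I(X;Y) = H(X) - H(X|Y)
- I(X;Y) = H(Y) - H(Y|X)
- I(X;Y) = H(X) + H(Y) - H(X,Y)

Computing all quantities:
H(X) = 0.4493, H(Y) = 0.4748, H(X,Y) = 0.9149
H(X|Y) = 0.4400, H(Y|X) = 0.4656

Verification:
H(X) - H(X|Y) = 0.4493 - 0.4400 = 0.0093
H(Y) - H(Y|X) = 0.4748 - 0.4656 = 0.0093
H(X) + H(Y) - H(X,Y) = 0.4493 + 0.4748 - 0.9149 = 0.0093

All forms give I(X;Y) = 0.0093 dits. ✓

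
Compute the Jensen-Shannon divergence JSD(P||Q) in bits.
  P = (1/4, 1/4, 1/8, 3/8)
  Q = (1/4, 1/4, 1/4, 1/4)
0.0244 bits

Jensen-Shannon divergence is:
JSD(P||Q) = 0.5 × D_KL(P||M) + 0.5 × D_KL(Q||M)
where M = 0.5 × (P + Q) is the mixture distribution.

M = 0.5 × (1/4, 1/4, 1/8, 3/8) + 0.5 × (1/4, 1/4, 1/4, 1/4) = (1/4, 1/4, 3/16, 5/16)

D_KL(P||M) = 0.0255 bits
D_KL(Q||M) = 0.0233 bits

JSD(P||Q) = 0.5 × 0.0255 + 0.5 × 0.0233 = 0.0244 bits

Unlike KL divergence, JSD is symmetric and bounded: 0 ≤ JSD ≤ log(2).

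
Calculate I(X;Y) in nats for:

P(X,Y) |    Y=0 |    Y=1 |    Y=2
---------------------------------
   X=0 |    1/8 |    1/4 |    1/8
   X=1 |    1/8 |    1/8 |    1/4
0.0425 nats

Mutual information: I(X;Y) = H(X) + H(Y) - H(X,Y)

Marginals:
P(X) = (1/2, 1/2), H(X) = 0.6931 nats
P(Y) = (1/4, 3/8, 3/8), H(Y) = 1.0822 nats

Joint entropy: H(X,Y) = 1.7329 nats

I(X;Y) = 0.6931 + 1.0822 - 1.7329 = 0.0425 nats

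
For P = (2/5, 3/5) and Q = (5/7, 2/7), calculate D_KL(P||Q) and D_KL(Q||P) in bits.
D_KL(P||Q) = 0.3076, D_KL(Q||P) = 0.2917

KL divergence is not symmetric: D_KL(P||Q) ≠ D_KL(Q||P) in general.

D_KL(P||Q) = 0.3076 bits
D_KL(Q||P) = 0.2917 bits

No, they are not equal!

This asymmetry is why KL divergence is not a true distance metric.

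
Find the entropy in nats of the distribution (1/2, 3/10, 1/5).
1.0297 nats

Shannon entropy is H(X) = -Σ p(x) log p(x).

For P = (1/2, 3/10, 1/5):
H = -1/2 × log_e(1/2) -3/10 × log_e(3/10) -1/5 × log_e(1/5)
H = 1.0297 nats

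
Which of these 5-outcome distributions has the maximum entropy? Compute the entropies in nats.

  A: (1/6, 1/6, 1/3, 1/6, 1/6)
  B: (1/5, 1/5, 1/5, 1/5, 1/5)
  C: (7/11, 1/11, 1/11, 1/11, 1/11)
B

For a discrete distribution over n outcomes, entropy is maximized by the uniform distribution.

Computing entropies:
H(A) = 1.5607 nats
H(B) = 1.6094 nats
H(C) = 1.1596 nats

The uniform distribution (where all probabilities equal 1/5) achieves the maximum entropy of log_e(5) = 1.6094 nats.

Distribution B has the highest entropy.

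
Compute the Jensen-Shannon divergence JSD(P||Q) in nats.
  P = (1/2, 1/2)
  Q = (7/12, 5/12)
0.0035 nats

Jensen-Shannon divergence is:
JSD(P||Q) = 0.5 × D_KL(P||M) + 0.5 × D_KL(Q||M)
where M = 0.5 × (P + Q) is the mixture distribution.

M = 0.5 × (1/2, 1/2) + 0.5 × (7/12, 5/12) = (13/24, 11/24)

D_KL(P||M) = 0.0035 nats
D_KL(Q||M) = 0.0035 nats

JSD(P||Q) = 0.5 × 0.0035 + 0.5 × 0.0035 = 0.0035 nats

Unlike KL divergence, JSD is symmetric and bounded: 0 ≤ JSD ≤ log(2).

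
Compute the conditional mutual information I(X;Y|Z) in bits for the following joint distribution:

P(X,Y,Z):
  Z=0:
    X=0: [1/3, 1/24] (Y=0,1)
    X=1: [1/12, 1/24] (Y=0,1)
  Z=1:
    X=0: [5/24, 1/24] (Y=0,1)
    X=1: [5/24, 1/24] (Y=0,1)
0.0215 bits

Conditional mutual information: I(X;Y|Z) = H(X|Z) + H(Y|Z) - H(X,Y|Z)

H(Z) = 1.0000
H(X,Z) = 1.9056 → H(X|Z) = 0.9056
H(Y,Z) = 1.6500 → H(Y|Z) = 0.6500
H(X,Y,Z) = 2.5342 → H(X,Y|Z) = 1.5342

I(X;Y|Z) = 0.9056 + 0.6500 - 1.5342 = 0.0215 bits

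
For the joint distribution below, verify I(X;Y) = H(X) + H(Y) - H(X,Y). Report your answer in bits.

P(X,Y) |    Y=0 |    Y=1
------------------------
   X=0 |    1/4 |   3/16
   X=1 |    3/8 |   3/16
I(X;Y) = 0.0069 bits

Mutual information has multiple equivalent forms:
- I(X;Y) = H(X) - H(X|Y)
- I(X;Y) = H(Y) - H(Y|X)
- I(X;Y) = H(X) + H(Y) - H(X,Y)

Computing all quantities:
H(X) = 0.9887, H(Y) = 0.9544, H(X,Y) = 1.9363
H(X|Y) = 0.9818, H(Y|X) = 0.9476

Verification:
H(X) - H(X|Y) = 0.9887 - 0.9818 = 0.0069
H(Y) - H(Y|X) = 0.9544 - 0.9476 = 0.0069
H(X) + H(Y) - H(X,Y) = 0.9887 + 0.9544 - 1.9363 = 0.0069

All forms give I(X;Y) = 0.0069 bits. ✓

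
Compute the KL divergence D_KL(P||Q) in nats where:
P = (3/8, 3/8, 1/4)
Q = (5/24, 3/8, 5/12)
0.0927 nats

KL divergence: D_KL(P||Q) = Σ p(x) log(p(x)/q(x))

Computing term by term:
  x=0: 3/8 × log_e[(3/8)/(5/24)] = 3/8 × 0.5878 = 0.2204
  x=1: 3/8 × log_e[(3/8)/(3/8)] = 3/8 × 0.0000 = 0.0000
  x=2: 1/4 × log_e[(1/4)/(5/12)] = 1/4 × -0.5108 = -0.1277

D_KL(P||Q) = 0.0927 nats

Note: KL divergence is always non-negative and equals 0 iff P = Q.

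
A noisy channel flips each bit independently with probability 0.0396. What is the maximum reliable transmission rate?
0.7595 bits

For a binary symmetric channel (BSC) with error probability p:
Capacity C = 1 - H(p) bits per symbol

where H(p) = -p log₂(p) - (1-p) log₂(1-p) is the binary entropy function.

H(0.0396) = 0.2405 bits
C = 1 - 0.2405 = 0.7595 bits per symbol

This means we can reliably transmit up to 0.7595 bits of information per channel use.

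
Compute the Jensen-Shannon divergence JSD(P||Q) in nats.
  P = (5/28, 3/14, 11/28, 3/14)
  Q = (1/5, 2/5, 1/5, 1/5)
0.0307 nats

Jensen-Shannon divergence is:
JSD(P||Q) = 0.5 × D_KL(P||M) + 0.5 × D_KL(Q||M)
where M = 0.5 × (P + Q) is the mixture distribution.

M = 0.5 × (5/28, 3/14, 11/28, 3/14) + 0.5 × (1/5, 2/5, 1/5, 1/5) = (0.189286, 0.307143, 0.296429, 0.207143)

D_KL(P||M) = 0.0304 nats
D_KL(Q||M) = 0.0310 nats

JSD(P||Q) = 0.5 × 0.0304 + 0.5 × 0.0310 = 0.0307 nats

Unlike KL divergence, JSD is symmetric and bounded: 0 ≤ JSD ≤ log(2).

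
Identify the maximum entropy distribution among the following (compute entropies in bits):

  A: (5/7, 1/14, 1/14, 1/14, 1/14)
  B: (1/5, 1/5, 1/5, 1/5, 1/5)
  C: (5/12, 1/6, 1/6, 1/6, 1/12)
B

For a discrete distribution over n outcomes, entropy is maximized by the uniform distribution.

Computing entropies:
H(A) = 1.4345 bits
H(B) = 2.3219 bits
H(C) = 2.1175 bits

The uniform distribution (where all probabilities equal 1/5) achieves the maximum entropy of log_2(5) = 2.3219 bits.

Distribution B has the highest entropy.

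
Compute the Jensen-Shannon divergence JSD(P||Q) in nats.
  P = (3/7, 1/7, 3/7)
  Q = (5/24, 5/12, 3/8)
0.0553 nats

Jensen-Shannon divergence is:
JSD(P||Q) = 0.5 × D_KL(P||M) + 0.5 × D_KL(Q||M)
where M = 0.5 × (P + Q) is the mixture distribution.

M = 0.5 × (3/7, 1/7, 3/7) + 0.5 × (5/24, 5/12, 3/8) = (0.318452, 0.279762, 0.401786)

D_KL(P||M) = 0.0589 nats
D_KL(Q||M) = 0.0517 nats

JSD(P||Q) = 0.5 × 0.0589 + 0.5 × 0.0517 = 0.0553 nats

Unlike KL divergence, JSD is symmetric and bounded: 0 ≤ JSD ≤ log(2).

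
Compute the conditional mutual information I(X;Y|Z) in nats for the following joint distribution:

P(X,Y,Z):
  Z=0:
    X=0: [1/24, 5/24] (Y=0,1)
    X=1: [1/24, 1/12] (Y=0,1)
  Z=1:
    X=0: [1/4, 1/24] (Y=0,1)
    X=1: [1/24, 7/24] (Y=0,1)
0.1931 nats

Conditional mutual information: I(X;Y|Z) = H(X|Z) + H(Y|Z) - H(X,Y|Z)

H(Z) = 0.6616
H(X,Z) = 1.3321 → H(X|Z) = 0.6705
H(Y,Z) = 1.2920 → H(Y|Z) = 0.6305
H(X,Y,Z) = 1.7695 → H(X,Y|Z) = 1.1079

I(X;Y|Z) = 0.6705 + 0.6305 - 1.1079 = 0.1931 nats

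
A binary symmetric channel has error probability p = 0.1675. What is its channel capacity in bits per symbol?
0.3480 bits

For a binary symmetric channel (BSC) with error probability p:
Capacity C = 1 - H(p) bits per symbol

where H(p) = -p log₂(p) - (1-p) log₂(1-p) is the binary entropy function.

H(0.1675) = 0.6520 bits
C = 1 - 0.6520 = 0.3480 bits per symbol

This means we can reliably transmit up to 0.3480 bits of information per channel use.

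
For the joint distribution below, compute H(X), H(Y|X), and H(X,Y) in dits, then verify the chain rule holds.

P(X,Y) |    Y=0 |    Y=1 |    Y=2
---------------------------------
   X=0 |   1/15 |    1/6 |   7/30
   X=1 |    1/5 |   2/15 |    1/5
H(X,Y) = 0.7518, H(X) = 0.3001, H(Y|X) = 0.4518 (all in dits)

Chain rule: H(X,Y) = H(X) + H(Y|X)

Left side — joint entropy directly:
H(X,Y) = -Σ p(x,y) log p(x,y) = 0.7518 dits

Right side — compute H(Y|X) from the conditional distributions:
P(X) = (7/15, 8/15), so H(X) = 0.3001 dits
H(Y|X) = Σ_x P(X=x) · H(Y|X=x):
  P(Y|X=0) = (1/7, 5/14, 1/2), H(Y|X=0) = 0.4309, weight P(X=0) = 7/15
  P(Y|X=1) = (3/8, 1/4, 3/8), H(Y|X=1) = 0.4700, weight P(X=1) = 8/15
H(Y|X) = 0.4518 dits

H(X) + H(Y|X) = 0.3001 + 0.4518 = 0.7518 dits

Both sides equal 0.7518 dits. ✓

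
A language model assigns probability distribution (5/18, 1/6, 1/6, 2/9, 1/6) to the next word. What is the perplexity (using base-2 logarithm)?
4.8839

Perplexity is 2^H (or exp(H) for natural log).

First, H = -Σ p log p = 2.2880 bits
Perplexity = 2^2.2880 = 4.8839

Interpretation: The model's uncertainty is equivalent to choosing uniformly among 4.9 options.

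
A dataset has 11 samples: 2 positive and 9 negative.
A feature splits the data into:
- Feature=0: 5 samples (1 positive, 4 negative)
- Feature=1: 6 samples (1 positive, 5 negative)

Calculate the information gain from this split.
0.0013 bits

Information Gain = H(Y) - H(Y|Feature)

Before split:
P(positive) = 2/11 = 0.1818
H(Y) = 0.6840 bits

After split:
Feature=0: H = 0.7219 bits (weight = 5/11)
Feature=1: H = 0.6500 bits (weight = 6/11)
H(Y|Feature) = (5/11)×0.7219 + (6/11)×0.6500 = 0.6827 bits

Information Gain = 0.6840 - 0.6827 = 0.0013 bits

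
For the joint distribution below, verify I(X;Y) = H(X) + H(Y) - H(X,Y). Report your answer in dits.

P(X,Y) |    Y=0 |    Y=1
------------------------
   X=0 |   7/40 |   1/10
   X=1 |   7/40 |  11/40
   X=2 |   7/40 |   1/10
I(X;Y) = 0.0133 dits

Mutual information has multiple equivalent forms:
- I(X;Y) = H(X) - H(X|Y)
- I(X;Y) = H(Y) - H(Y|X)
- I(X;Y) = H(X) + H(Y) - H(X,Y)

Computing all quantities:
H(X) = 0.4644, H(Y) = 0.3005, H(X,Y) = 0.7516
H(X|Y) = 0.4511, H(Y|X) = 0.2872

Verification:
H(X) - H(X|Y) = 0.4644 - 0.4511 = 0.0133
H(Y) - H(Y|X) = 0.3005 - 0.2872 = 0.0133
H(X) + H(Y) - H(X,Y) = 0.4644 + 0.3005 - 0.7516 = 0.0133

All forms give I(X;Y) = 0.0133 dits. ✓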